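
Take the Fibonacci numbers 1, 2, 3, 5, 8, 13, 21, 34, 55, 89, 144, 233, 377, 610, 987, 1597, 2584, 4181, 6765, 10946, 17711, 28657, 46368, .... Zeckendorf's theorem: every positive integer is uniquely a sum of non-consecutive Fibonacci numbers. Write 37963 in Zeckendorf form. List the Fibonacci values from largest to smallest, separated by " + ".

Repeatedly subtract the largest Fibonacci number that fits:
subtract 28657 from 37963: 9306 remains
subtract 6765 from 9306: 2541 remains
subtract 1597 from 2541: 944 remains
subtract 610 from 944: 334 remains
subtract 233 from 334: 101 remains
subtract 89 from 101: 12 remains
subtract 8 from 12: 4 remains
subtract 3 from 4: 1 remains
subtract 1 from 1: 0 remains
So 37963 = 28657 + 6765 + 1597 + 610 + 233 + 89 + 8 + 3 + 1, with no two terms consecutive in the sequence.

28657 + 6765 + 1597 + 610 + 233 + 89 + 8 + 3 + 1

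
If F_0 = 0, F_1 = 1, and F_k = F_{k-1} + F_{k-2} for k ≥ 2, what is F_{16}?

Iterating the recurrence up to F_{9} = 34 and F_{8} = 21:
F_{10} = F_{9} + F_{8} = 34 + 21 = 55
F_{11} = F_{10} + F_{9} = 55 + 34 = 89
F_{12} = F_{11} + F_{10} = 89 + 55 = 144
F_{13} = F_{12} + F_{11} = 144 + 89 = 233
F_{14} = F_{13} + F_{12} = 233 + 144 = 377
F_{15} = F_{14} + F_{13} = 377 + 233 = 610
F_{16} = F_{15} + F_{14} = 610 + 377 = 987

987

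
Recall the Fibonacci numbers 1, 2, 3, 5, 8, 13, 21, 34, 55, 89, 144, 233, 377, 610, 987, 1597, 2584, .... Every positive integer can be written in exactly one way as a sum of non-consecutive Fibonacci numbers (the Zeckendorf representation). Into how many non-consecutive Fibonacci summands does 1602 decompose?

2

Repeatedly subtract the largest Fibonacci number that fits:
take 1597 (≤ 1602); 1602 − 1597 = 5
take 5 (≤ 5); 5 − 5 = 0
1602 = 1597 + 5, which has 2 terms.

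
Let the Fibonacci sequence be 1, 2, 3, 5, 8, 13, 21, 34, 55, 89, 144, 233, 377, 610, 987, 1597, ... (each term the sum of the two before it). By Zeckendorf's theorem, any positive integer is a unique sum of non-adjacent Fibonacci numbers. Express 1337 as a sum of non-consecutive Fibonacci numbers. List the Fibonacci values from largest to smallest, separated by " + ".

987 + 233 + 89 + 21 + 5 + 2

1337 − 987 = 350
350 − 233 = 117
117 − 89 = 28
28 − 21 = 7
7 − 5 = 2
2 − 2 = 0
So 1337 = 987 + 233 + 89 + 21 + 5 + 2, with no two terms consecutive in the sequence.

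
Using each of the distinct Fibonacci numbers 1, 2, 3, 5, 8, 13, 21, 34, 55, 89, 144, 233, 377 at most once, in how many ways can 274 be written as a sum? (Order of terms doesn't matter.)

Starting from the Zeckendorf form and repeatedly splitting a term F_k into F_{k−1} + F_{k−2} (when neither is already used) reaches every representation.
274 = 233+34+5+2 = 233+21+13+5+2 = 144+89+34+5+2 = 144+89+21+13+5+2 = … (1 more), for 5 in all.

5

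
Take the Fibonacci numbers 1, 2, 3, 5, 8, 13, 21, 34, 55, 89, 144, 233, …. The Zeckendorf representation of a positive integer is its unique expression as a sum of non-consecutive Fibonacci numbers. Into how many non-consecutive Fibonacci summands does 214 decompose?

4

Greedily peel off the largest Fibonacci term at each step:
largest Fibonacci ≤ 214 is 144; 214 − 144 = 70
largest Fibonacci ≤ 70 is 55; 70 − 55 = 15
largest Fibonacci ≤ 15 is 13; 15 − 13 = 2
largest Fibonacci ≤ 2 is 2; 2 − 2 = 0
214 = 144 + 55 + 13 + 2, which has 4 terms.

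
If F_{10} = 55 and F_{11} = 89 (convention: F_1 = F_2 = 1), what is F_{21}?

10946

By F_{2k+1} = F_k² + F_{k+1}²: F_{21} = 55² + 89² = 3025 + 7921 = 10946.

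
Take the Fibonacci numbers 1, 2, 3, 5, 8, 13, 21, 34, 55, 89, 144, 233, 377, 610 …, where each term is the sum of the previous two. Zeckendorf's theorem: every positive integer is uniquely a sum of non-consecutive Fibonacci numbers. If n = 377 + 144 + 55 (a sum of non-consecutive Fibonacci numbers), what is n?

377 + 144 + 55 = 576.

576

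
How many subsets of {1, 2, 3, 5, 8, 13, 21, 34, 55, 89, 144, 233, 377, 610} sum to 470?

8

470 = 377+89+3+1 = 377+55+34+3+1 = 233+144+89+3+1 = 377+55+21+13+3+1 = 233+144+55+34+3+1 = … (3 more), for 8 in all.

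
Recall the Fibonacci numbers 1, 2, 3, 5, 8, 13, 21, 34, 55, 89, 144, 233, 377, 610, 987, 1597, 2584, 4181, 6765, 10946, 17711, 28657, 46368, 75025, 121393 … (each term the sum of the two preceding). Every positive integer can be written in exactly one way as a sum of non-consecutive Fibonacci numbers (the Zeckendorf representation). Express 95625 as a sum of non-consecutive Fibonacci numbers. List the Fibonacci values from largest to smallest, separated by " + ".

Greedily peel off the largest Fibonacci term at each step:
95625: greatest Fibonacci not exceeding it is 75025, leaving 20600
20600: greatest Fibonacci not exceeding it is 17711, leaving 2889
2889: greatest Fibonacci not exceeding it is 2584, leaving 305
305: greatest Fibonacci not exceeding it is 233, leaving 72
72: greatest Fibonacci not exceeding it is 55, leaving 17
17: greatest Fibonacci not exceeding it is 13, leaving 4
4: greatest Fibonacci not exceeding it is 3, leaving 1
1: greatest Fibonacci not exceeding it is 1, leaving 0
So 95625 = 75025 + 17711 + 2584 + 233 + 55 + 13 + 3 + 1, with no two terms consecutive in the sequence.

75025 + 17711 + 2584 + 233 + 55 + 13 + 3 + 1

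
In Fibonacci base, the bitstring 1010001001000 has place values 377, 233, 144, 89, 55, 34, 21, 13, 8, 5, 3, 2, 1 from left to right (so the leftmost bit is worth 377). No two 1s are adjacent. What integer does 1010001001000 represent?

Summing the place values of the 1 bits: 377 + 144 + 21 + 5 = 547.

547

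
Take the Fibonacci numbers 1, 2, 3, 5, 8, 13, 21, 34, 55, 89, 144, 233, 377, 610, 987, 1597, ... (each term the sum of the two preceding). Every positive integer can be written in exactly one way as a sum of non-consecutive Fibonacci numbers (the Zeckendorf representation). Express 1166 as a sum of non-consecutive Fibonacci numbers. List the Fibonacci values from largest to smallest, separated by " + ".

987 + 144 + 34 + 1

Repeatedly subtract the largest Fibonacci number that fits:
take 987 (≤ 1166); 1166 − 987 = 179
take 144 (≤ 179); 179 − 144 = 35
take 34 (≤ 35); 35 − 34 = 1
take 1 (≤ 1); 1 − 1 = 0
So 1166 = 987 + 144 + 34 + 1, with no two terms consecutive in the sequence.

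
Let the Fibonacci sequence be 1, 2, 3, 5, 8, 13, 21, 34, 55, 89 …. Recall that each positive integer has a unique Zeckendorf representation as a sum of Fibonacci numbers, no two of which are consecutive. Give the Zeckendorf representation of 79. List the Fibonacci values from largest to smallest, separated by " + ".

55 + 21 + 3

79 − 55 = 24
24 − 21 = 3
3 − 3 = 0
So 79 = 55 + 21 + 3, with no two terms consecutive in the sequence.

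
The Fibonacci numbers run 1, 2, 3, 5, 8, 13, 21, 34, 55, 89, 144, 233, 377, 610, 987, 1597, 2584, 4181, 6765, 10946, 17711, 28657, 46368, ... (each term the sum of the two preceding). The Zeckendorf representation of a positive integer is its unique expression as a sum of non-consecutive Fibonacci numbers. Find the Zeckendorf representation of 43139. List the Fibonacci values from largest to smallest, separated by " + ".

Greedily peel off the largest Fibonacci term at each step:
largest Fibonacci ≤ 43139 is 28657; 43139 − 28657 = 14482
largest Fibonacci ≤ 14482 is 10946; 14482 − 10946 = 3536
largest Fibonacci ≤ 3536 is 2584; 3536 − 2584 = 952
largest Fibonacci ≤ 952 is 610; 952 − 610 = 342
largest Fibonacci ≤ 342 is 233; 342 − 233 = 109
largest Fibonacci ≤ 109 is 89; 109 − 89 = 20
largest Fibonacci ≤ 20 is 13; 20 − 13 = 7
largest Fibonacci ≤ 7 is 5; 7 − 5 = 2
largest Fibonacci ≤ 2 is 2; 2 − 2 = 0
So 43139 = 28657 + 10946 + 2584 + 610 + 233 + 89 + 13 + 5 + 2, with no two terms consecutive in the sequence.

28657 + 10946 + 2584 + 610 + 233 + 89 + 13 + 5 + 2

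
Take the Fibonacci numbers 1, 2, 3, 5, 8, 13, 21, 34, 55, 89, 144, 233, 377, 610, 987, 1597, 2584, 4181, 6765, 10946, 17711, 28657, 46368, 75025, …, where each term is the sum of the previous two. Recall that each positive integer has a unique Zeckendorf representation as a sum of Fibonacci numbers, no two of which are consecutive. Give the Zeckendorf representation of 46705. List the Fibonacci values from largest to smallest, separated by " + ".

46368 + 233 + 89 + 13 + 2

Repeatedly subtract the largest Fibonacci number that fits:
largest Fibonacci ≤ 46705 is 46368; 46705 − 46368 = 337
largest Fibonacci ≤ 337 is 233; 337 − 233 = 104
largest Fibonacci ≤ 104 is 89; 104 − 89 = 15
largest Fibonacci ≤ 15 is 13; 15 − 13 = 2
largest Fibonacci ≤ 2 is 2; 2 − 2 = 0
So 46705 = 46368 + 233 + 89 + 13 + 2, with no two terms consecutive in the sequence.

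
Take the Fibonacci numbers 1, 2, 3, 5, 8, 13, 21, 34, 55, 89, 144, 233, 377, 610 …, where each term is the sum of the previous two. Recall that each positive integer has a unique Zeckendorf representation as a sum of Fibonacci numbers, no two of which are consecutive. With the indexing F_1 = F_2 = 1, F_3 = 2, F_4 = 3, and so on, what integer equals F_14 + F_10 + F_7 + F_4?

448

F_14 + F_10 + F_7 + F_4 = 377 + 55 + 13 + 3 = 448.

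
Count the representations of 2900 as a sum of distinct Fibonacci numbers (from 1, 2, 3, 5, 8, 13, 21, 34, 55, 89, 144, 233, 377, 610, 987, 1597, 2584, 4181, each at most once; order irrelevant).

Each representation comes from the Zeckendorf form by replacing some F_k with F_{k−1} + F_{k−2} where possible.
2900 = 2584+233+55+21+5+2 = 2584+233+55+13+8+5+2 = 2584+144+89+55+21+5+2 = 1597+987+233+55+21+5+2 = … (14 more), for 18 in all.

18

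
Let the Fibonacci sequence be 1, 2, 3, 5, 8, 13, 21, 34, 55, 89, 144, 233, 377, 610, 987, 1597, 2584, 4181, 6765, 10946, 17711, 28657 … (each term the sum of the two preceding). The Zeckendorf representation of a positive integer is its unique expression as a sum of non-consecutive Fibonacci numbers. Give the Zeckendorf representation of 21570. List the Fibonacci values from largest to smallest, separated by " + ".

subtract 17711 from 21570: 3859 remains
subtract 2584 from 3859: 1275 remains
subtract 987 from 1275: 288 remains
subtract 233 from 288: 55 remains
subtract 55 from 55: 0 remains
So 21570 = 17711 + 2584 + 987 + 233 + 55, with no two terms consecutive in the sequence.

17711 + 2584 + 987 + 233 + 55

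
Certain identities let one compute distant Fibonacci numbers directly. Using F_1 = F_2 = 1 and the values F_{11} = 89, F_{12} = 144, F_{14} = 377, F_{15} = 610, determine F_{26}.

121393

By the addition formula F_{m+n} = F_m F_{n+1} + F_{m−1} F_n with m=12, n=14: F_{26} = 144·610 + 89·377 = 87840 + 33553 = 121393.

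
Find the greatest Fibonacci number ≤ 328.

233

233 ≤ 328 < 377, so the largest Fibonacci number not exceeding 328 is 233.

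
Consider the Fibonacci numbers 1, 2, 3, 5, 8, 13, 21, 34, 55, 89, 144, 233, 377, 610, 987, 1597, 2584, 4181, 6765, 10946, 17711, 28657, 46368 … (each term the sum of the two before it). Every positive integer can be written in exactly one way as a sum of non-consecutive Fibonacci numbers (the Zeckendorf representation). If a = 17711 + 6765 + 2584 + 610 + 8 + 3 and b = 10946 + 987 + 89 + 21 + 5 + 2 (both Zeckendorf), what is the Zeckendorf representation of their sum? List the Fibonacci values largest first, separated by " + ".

28657 + 10946 + 89 + 34 + 5

The two numbers are 27681 and 12050, so their sum is 39731.
largest Fibonacci ≤ 39731 is 28657; 39731 − 28657 = 11074
largest Fibonacci ≤ 11074 is 10946; 11074 − 10946 = 128
largest Fibonacci ≤ 128 is 89; 128 − 89 = 39
largest Fibonacci ≤ 39 is 34; 39 − 34 = 5
largest Fibonacci ≤ 5 is 5; 5 − 5 = 0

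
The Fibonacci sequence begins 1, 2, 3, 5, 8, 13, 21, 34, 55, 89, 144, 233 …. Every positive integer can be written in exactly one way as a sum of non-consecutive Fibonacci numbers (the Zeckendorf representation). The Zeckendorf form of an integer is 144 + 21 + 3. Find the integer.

168

144 + 21 + 3 = 168.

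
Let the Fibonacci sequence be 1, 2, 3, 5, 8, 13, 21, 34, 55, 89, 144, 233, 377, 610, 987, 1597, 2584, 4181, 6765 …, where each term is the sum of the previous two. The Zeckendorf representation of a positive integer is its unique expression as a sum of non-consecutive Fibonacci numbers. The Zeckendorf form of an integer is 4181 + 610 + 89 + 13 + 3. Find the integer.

4896

4181 + 610 + 89 + 13 + 3 = 4896.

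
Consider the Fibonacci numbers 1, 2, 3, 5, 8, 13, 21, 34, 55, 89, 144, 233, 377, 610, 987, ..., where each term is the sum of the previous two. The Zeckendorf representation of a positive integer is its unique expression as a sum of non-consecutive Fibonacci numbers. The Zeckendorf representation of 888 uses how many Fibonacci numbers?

5

Greedily peel off the largest Fibonacci term at each step:
largest Fibonacci ≤ 888 is 610; 888 − 610 = 278
largest Fibonacci ≤ 278 is 233; 278 − 233 = 45
largest Fibonacci ≤ 45 is 34; 45 − 34 = 11
largest Fibonacci ≤ 11 is 8; 11 − 8 = 3
largest Fibonacci ≤ 3 is 3; 3 − 3 = 0
888 = 610 + 233 + 34 + 8 + 3, which has 5 terms.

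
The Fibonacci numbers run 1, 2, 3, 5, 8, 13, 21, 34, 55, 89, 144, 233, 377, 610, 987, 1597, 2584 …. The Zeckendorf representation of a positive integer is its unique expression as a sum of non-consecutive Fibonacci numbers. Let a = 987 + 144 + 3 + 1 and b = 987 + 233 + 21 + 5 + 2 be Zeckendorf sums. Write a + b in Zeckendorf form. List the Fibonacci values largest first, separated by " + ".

1597 + 610 + 144 + 21 + 8 + 3

The two numbers are 1135 and 1248, so their sum is 2383.
2383: greatest Fibonacci not exceeding it is 1597, leaving 786
786: greatest Fibonacci not exceeding it is 610, leaving 176
176: greatest Fibonacci not exceeding it is 144, leaving 32
32: greatest Fibonacci not exceeding it is 21, leaving 11
11: greatest Fibonacci not exceeding it is 8, leaving 3
3: greatest Fibonacci not exceeding it is 3, leaving 0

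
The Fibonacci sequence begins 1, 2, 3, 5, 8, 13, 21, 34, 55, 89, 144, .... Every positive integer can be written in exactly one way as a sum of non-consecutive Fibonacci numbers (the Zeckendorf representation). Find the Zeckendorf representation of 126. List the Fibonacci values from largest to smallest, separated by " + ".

Greedily peel off the largest Fibonacci term at each step:
largest Fibonacci ≤ 126 is 89; 126 − 89 = 37
largest Fibonacci ≤ 37 is 34; 37 − 34 = 3
largest Fibonacci ≤ 3 is 3; 3 − 3 = 0
So 126 = 89 + 34 + 3, with no two terms consecutive in the sequence.

89 + 34 + 3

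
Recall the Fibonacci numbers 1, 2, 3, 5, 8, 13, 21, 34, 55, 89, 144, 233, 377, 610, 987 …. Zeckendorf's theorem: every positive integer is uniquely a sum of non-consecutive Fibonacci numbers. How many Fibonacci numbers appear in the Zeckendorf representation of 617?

3

617 − 610 = 7
7 − 5 = 2
2 − 2 = 0
617 = 610 + 5 + 2, which has 3 terms.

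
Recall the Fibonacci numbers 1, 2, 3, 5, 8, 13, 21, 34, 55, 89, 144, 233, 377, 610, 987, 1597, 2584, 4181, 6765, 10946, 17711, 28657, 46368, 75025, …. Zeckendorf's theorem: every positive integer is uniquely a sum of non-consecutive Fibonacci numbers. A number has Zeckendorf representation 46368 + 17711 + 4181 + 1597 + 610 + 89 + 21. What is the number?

46368 + 17711 + 4181 + 1597 + 610 + 89 + 21 = 70577.

70577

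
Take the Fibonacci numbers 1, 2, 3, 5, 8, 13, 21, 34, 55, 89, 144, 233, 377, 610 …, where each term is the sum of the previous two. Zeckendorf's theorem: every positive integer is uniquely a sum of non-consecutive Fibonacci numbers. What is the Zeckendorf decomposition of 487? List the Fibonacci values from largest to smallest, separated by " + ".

377 ≤ 487 < 610, so take 377; remainder 110
89 ≤ 110 < 144, so take 89; remainder 21
21 ≤ 21 < 34, so take 21; remainder 0
So 487 = 377 + 89 + 21, with no two terms consecutive in the sequence.

377 + 89 + 21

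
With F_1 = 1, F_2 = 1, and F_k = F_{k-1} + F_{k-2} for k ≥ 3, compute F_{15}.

610

Iterating the recurrence up to F_{10} = 55 and F_{9} = 34:
F_{11} = F_{10} + F_{9} = 55 + 34 = 89
F_{12} = F_{11} + F_{10} = 89 + 55 = 144
F_{13} = F_{12} + F_{11} = 144 + 89 = 233
F_{14} = F_{13} + F_{12} = 233 + 144 = 377
F_{15} = F_{14} + F_{13} = 377 + 233 = 610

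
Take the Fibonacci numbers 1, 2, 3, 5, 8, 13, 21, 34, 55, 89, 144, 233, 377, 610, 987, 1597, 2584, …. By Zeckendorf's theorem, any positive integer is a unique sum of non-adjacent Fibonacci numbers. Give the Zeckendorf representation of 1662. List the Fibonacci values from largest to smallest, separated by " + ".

Repeatedly subtract the largest Fibonacci number that fits:
take 1597 (≤ 1662); 1662 − 1597 = 65
take 55 (≤ 65); 65 − 55 = 10
take 8 (≤ 10); 10 − 8 = 2
take 2 (≤ 2); 2 − 2 = 0
So 1662 = 1597 + 55 + 8 + 2, with no two terms consecutive in the sequence.

1597 + 55 + 8 + 2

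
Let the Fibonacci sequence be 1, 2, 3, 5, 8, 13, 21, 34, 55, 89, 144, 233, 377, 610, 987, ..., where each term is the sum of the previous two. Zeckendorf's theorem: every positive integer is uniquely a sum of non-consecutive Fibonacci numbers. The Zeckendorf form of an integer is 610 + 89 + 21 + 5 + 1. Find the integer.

726

610 + 89 + 21 + 5 + 1 = 726.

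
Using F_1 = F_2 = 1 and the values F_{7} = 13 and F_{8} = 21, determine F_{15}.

By F_{2k+1} = F_k² + F_{k+1}²: F_{15} = 13² + 21² = 169 + 441 = 610.

610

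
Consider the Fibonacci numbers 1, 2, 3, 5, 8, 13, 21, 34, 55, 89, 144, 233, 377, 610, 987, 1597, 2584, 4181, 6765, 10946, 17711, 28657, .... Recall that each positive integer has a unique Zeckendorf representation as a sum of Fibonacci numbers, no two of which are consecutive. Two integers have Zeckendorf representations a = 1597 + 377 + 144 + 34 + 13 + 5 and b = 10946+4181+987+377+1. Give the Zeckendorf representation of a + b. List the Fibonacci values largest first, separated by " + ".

17711 + 610 + 233 + 89 + 13 + 5 + 1

The two numbers are 2170 and 16492, so their sum is 18662.
take 17711 (≤ 18662); 18662 − 17711 = 951
take 610 (≤ 951); 951 − 610 = 341
take 233 (≤ 341); 341 − 233 = 108
take 89 (≤ 108); 108 − 89 = 19
take 13 (≤ 19); 19 − 13 = 6
take 5 (≤ 6); 6 − 5 = 1
take 1 (≤ 1); 1 − 1 = 0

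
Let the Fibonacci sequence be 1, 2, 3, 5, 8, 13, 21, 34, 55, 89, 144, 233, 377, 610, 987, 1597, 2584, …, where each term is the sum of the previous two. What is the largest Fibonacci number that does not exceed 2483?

1597 ≤ 2483 < 2584, so the largest Fibonacci number not exceeding 2483 is 1597.

1597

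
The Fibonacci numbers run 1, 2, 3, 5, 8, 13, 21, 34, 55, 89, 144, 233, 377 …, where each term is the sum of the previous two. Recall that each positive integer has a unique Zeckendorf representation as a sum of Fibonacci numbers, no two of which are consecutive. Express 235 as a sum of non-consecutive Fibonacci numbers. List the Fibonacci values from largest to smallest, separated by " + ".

233 + 2

Greedy algorithm:
233 ≤ 235 < 377, so take 233; remainder 2
2 ≤ 2 < 3, so take 2; remainder 0
So 235 = 233 + 2, with no two terms consecutive in the sequence.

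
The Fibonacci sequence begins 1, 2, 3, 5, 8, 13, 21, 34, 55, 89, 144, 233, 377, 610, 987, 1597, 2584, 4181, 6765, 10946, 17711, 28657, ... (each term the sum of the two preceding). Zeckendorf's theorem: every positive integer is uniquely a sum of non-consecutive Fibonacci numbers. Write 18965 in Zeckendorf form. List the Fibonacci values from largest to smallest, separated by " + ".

17711 + 987 + 233 + 34

17711 ≤ 18965 < 28657, so take 17711; remainder 1254
987 ≤ 1254 < 1597, so take 987; remainder 267
233 ≤ 267 < 377, so take 233; remainder 34
34 ≤ 34 < 55, so take 34; remainder 0
So 18965 = 17711 + 987 + 233 + 34, with no two terms consecutive in the sequence.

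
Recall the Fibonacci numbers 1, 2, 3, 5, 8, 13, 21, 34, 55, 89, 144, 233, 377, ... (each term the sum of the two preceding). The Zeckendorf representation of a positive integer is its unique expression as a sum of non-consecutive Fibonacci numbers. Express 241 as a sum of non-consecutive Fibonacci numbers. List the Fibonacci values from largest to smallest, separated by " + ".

largest Fibonacci ≤ 241 is 233; 241 − 233 = 8
largest Fibonacci ≤ 8 is 8; 8 − 8 = 0
So 241 = 233 + 8, with no two terms consecutive in the sequence.

233 + 8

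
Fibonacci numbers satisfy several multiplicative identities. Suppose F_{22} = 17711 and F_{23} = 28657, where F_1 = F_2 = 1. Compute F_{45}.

By F_{2k+1} = F_k² + F_{k+1}²: F_{45} = 17711² + 28657² = 313679521 + 821223649 = 1134903170.

1134903170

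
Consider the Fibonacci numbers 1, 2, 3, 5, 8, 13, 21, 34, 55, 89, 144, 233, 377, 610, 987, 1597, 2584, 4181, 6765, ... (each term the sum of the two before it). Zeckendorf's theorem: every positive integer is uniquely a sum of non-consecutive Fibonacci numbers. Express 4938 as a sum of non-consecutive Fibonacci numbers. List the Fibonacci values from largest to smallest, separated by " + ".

Greedy algorithm:
4181 ≤ 4938 < 6765, so take 4181; remainder 757
610 ≤ 757 < 987, so take 610; remainder 147
144 ≤ 147 < 233, so take 144; remainder 3
3 ≤ 3 < 5, so take 3; remainder 0
So 4938 = 4181 + 610 + 144 + 3, with no two terms consecutive in the sequence.

4181 + 610 + 144 + 3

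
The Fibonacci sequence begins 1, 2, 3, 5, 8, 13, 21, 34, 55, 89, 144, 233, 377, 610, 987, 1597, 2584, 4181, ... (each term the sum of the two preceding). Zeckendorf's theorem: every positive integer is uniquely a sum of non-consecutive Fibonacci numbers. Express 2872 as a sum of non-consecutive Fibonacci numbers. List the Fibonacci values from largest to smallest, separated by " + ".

2584 + 233 + 55

largest Fibonacci ≤ 2872 is 2584; 2872 − 2584 = 288
largest Fibonacci ≤ 288 is 233; 288 − 233 = 55
largest Fibonacci ≤ 55 is 55; 55 − 55 = 0
So 2872 = 2584 + 233 + 55, with no two terms consecutive in the sequence.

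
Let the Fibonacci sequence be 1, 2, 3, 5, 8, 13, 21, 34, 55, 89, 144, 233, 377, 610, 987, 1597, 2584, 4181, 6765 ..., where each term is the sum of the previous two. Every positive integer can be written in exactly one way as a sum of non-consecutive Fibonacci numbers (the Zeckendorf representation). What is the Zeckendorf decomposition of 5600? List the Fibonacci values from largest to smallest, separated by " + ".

5600: greatest Fibonacci not exceeding it is 4181, leaving 1419
1419: greatest Fibonacci not exceeding it is 987, leaving 432
432: greatest Fibonacci not exceeding it is 377, leaving 55
55: greatest Fibonacci not exceeding it is 55, leaving 0
So 5600 = 4181 + 987 + 377 + 55, with no two terms consecutive in the sequence.

4181 + 987 + 377 + 55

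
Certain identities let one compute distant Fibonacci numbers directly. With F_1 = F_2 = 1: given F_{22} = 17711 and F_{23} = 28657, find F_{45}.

1134903170

By F_{2k+1} = F_k² + F_{k+1}²: F_{45} = 17711² + 28657² = 313679521 + 821223649 = 1134903170.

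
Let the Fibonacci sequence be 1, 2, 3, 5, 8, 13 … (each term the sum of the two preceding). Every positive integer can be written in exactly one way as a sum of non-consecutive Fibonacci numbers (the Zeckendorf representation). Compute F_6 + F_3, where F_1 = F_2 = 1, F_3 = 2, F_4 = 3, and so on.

F_6 + F_3 = 8 + 2 = 10.

10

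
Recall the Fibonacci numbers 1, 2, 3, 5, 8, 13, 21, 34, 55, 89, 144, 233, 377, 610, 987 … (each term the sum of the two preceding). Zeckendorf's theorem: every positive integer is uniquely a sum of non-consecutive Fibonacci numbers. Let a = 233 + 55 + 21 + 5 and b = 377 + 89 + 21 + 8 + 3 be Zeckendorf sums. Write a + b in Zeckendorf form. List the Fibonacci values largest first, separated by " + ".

The two numbers are 314 and 498, so their sum is 812.
Greedy algorithm:
largest Fibonacci ≤ 812 is 610; 812 − 610 = 202
largest Fibonacci ≤ 202 is 144; 202 − 144 = 58
largest Fibonacci ≤ 58 is 55; 58 − 55 = 3
largest Fibonacci ≤ 3 is 3; 3 − 3 = 0

610 + 144 + 55 + 3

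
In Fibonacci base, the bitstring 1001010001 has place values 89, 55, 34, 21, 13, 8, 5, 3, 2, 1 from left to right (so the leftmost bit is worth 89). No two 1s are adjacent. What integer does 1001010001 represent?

Summing the place values of the 1 bits: 89 + 21 + 8 + 1 = 119.

119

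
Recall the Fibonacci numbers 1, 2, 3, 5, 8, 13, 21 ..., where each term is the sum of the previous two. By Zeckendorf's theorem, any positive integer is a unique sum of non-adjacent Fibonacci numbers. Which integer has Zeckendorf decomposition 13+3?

16

13+3 = 16.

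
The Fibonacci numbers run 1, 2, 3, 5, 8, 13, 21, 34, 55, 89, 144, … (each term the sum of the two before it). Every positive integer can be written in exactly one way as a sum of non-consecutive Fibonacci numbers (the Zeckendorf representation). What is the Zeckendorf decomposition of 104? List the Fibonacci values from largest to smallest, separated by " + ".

Greedy algorithm:
89 ≤ 104 < 144, so take 89; remainder 15
13 ≤ 15 < 21, so take 13; remainder 2
2 ≤ 2 < 3, so take 2; remainder 0
So 104 = 89 + 13 + 2, with no two terms consecutive in the sequence.

89 + 13 + 2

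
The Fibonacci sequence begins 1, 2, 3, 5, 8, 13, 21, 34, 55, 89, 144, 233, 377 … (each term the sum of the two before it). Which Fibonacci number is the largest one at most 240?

233 ≤ 240 < 377, so the largest Fibonacci number not exceeding 240 is 233.

233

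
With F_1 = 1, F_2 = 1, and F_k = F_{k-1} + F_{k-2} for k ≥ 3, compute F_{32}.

2178309

Iterating the recurrence up to F_{26} = 121393 and F_{25} = 75025:
F_{27} = F_{26} + F_{25} = 121393 + 75025 = 196418
F_{28} = F_{27} + F_{26} = 196418 + 121393 = 317811
F_{29} = F_{28} + F_{27} = 317811 + 196418 = 514229
F_{30} = F_{29} + F_{28} = 514229 + 317811 = 832040
F_{31} = F_{30} + F_{29} = 832040 + 514229 = 1346269
F_{32} = F_{31} + F_{30} = 1346269 + 832040 = 2178309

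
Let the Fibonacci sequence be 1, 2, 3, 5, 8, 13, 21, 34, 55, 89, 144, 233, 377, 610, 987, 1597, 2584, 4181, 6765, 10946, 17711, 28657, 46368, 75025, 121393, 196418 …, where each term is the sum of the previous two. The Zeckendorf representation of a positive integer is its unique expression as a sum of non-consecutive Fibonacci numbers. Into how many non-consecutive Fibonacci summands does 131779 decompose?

Greedy algorithm:
largest Fibonacci ≤ 131779 is 121393; 131779 − 121393 = 10386
largest Fibonacci ≤ 10386 is 6765; 10386 − 6765 = 3621
largest Fibonacci ≤ 3621 is 2584; 3621 − 2584 = 1037
largest Fibonacci ≤ 1037 is 987; 1037 − 987 = 50
largest Fibonacci ≤ 50 is 34; 50 − 34 = 16
largest Fibonacci ≤ 16 is 13; 16 − 13 = 3
largest Fibonacci ≤ 3 is 3; 3 − 3 = 0
131779 = 121393 + 6765 + 2584 + 987 + 34 + 13 + 3, which has 7 terms.

7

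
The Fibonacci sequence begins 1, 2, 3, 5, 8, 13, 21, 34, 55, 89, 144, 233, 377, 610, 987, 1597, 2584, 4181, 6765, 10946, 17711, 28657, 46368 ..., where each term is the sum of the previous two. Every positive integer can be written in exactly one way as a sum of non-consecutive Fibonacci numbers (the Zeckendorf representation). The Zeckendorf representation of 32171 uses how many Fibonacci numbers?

8

Greedy algorithm:
28657 ≤ 32171 < 46368, so take 28657; remainder 3514
2584 ≤ 3514 < 4181, so take 2584; remainder 930
610 ≤ 930 < 987, so take 610; remainder 320
233 ≤ 320 < 377, so take 233; remainder 87
55 ≤ 87 < 89, so take 55; remainder 32
21 ≤ 32 < 34, so take 21; remainder 11
8 ≤ 11 < 13, so take 8; remainder 3
3 ≤ 3 < 5, so take 3; remainder 0
32171 = 28657 + 2584 + 610 + 233 + 55 + 21 + 8 + 3, which has 8 terms.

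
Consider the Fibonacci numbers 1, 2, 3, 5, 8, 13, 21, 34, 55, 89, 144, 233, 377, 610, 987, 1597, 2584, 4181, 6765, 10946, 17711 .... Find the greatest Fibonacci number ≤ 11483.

10946 ≤ 11483 < 17711, so the largest Fibonacci number not exceeding 11483 is 10946.

10946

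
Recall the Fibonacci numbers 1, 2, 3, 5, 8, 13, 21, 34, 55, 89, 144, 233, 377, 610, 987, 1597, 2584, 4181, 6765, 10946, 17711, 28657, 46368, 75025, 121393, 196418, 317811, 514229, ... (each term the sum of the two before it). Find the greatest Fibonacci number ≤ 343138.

317811 ≤ 343138 < 514229, so the largest Fibonacci number not exceeding 343138 is 317811.

317811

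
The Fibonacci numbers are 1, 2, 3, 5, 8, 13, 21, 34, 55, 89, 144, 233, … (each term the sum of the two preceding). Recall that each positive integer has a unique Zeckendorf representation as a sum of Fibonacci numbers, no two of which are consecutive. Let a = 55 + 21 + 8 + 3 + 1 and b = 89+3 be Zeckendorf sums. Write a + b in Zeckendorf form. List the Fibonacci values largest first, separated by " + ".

144 + 34 + 2

The two numbers are 88 and 92, so their sum is 180.
Greedily peel off the largest Fibonacci term at each step:
largest Fibonacci ≤ 180 is 144; 180 − 144 = 36
largest Fibonacci ≤ 36 is 34; 36 − 34 = 2
largest Fibonacci ≤ 2 is 2; 2 − 2 = 0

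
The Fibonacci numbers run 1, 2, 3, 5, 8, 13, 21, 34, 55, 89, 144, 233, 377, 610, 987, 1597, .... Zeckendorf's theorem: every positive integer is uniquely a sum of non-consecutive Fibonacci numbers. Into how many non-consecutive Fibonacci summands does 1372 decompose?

3

largest Fibonacci ≤ 1372 is 987; 1372 − 987 = 385
largest Fibonacci ≤ 385 is 377; 385 − 377 = 8
largest Fibonacci ≤ 8 is 8; 8 − 8 = 0
1372 = 987 + 377 + 8, which has 3 terms.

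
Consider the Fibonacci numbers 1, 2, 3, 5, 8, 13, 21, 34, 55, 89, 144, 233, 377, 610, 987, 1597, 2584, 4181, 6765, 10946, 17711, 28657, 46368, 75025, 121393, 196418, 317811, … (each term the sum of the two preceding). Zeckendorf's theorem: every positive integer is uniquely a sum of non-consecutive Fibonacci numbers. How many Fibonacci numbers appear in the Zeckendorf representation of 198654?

5

Greedily peel off the largest Fibonacci term at each step:
subtract 196418 from 198654: 2236 remains
subtract 1597 from 2236: 639 remains
subtract 610 from 639: 29 remains
subtract 21 from 29: 8 remains
subtract 8 from 8: 0 remains
198654 = 196418 + 1597 + 610 + 21 + 8, which has 5 terms.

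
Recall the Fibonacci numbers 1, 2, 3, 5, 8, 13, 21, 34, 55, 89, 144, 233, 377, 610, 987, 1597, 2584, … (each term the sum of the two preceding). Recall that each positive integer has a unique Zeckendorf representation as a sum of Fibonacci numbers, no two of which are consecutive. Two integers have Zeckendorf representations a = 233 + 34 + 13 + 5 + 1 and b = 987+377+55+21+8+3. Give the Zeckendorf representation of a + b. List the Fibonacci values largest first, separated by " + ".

The two numbers are 286 and 1451, so their sum is 1737.
1737: greatest Fibonacci not exceeding it is 1597, leaving 140
140: greatest Fibonacci not exceeding it is 89, leaving 51
51: greatest Fibonacci not exceeding it is 34, leaving 17
17: greatest Fibonacci not exceeding it is 13, leaving 4
4: greatest Fibonacci not exceeding it is 3, leaving 1
1: greatest Fibonacci not exceeding it is 1, leaving 0

1597 + 89 + 34 + 13 + 3 + 1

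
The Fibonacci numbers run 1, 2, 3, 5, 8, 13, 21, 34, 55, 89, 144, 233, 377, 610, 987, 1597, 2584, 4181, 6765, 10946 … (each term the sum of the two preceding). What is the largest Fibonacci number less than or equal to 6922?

6765 ≤ 6922 < 10946, so the largest Fibonacci number not exceeding 6922 is 6765.

6765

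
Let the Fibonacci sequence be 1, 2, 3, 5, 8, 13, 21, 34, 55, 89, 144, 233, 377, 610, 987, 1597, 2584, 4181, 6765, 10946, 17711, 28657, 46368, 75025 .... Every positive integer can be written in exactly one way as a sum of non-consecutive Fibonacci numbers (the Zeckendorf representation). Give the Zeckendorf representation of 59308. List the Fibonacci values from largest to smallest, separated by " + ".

Greedy algorithm:
largest Fibonacci ≤ 59308 is 46368; 59308 − 46368 = 12940
largest Fibonacci ≤ 12940 is 10946; 12940 − 10946 = 1994
largest Fibonacci ≤ 1994 is 1597; 1994 − 1597 = 397
largest Fibonacci ≤ 397 is 377; 397 − 377 = 20
largest Fibonacci ≤ 20 is 13; 20 − 13 = 7
largest Fibonacci ≤ 7 is 5; 7 − 5 = 2
largest Fibonacci ≤ 2 is 2; 2 − 2 = 0
So 59308 = 46368 + 10946 + 1597 + 377 + 13 + 5 + 2, with no two terms consecutive in the sequence.

46368 + 10946 + 1597 + 377 + 13 + 5 + 2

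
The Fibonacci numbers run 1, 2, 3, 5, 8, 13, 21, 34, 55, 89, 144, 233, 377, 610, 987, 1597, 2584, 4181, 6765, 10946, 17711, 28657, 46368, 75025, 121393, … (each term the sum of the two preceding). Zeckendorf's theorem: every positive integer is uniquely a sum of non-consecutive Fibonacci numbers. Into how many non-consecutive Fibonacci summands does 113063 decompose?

7

largest Fibonacci ≤ 113063 is 75025; 113063 − 75025 = 38038
largest Fibonacci ≤ 38038 is 28657; 38038 − 28657 = 9381
largest Fibonacci ≤ 9381 is 6765; 9381 − 6765 = 2616
largest Fibonacci ≤ 2616 is 2584; 2616 − 2584 = 32
largest Fibonacci ≤ 32 is 21; 32 − 21 = 11
largest Fibonacci ≤ 11 is 8; 11 − 8 = 3
largest Fibonacci ≤ 3 is 3; 3 − 3 = 0
113063 = 75025 + 28657 + 6765 + 2584 + 21 + 8 + 3, which has 7 terms.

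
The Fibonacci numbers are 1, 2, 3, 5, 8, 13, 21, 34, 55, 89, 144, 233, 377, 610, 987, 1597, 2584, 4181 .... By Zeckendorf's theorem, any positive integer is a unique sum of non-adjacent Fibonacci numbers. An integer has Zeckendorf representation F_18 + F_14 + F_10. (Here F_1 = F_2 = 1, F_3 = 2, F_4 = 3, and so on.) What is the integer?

F_18 + F_14 + F_10 = 2584 + 377 + 55 = 3016.

3016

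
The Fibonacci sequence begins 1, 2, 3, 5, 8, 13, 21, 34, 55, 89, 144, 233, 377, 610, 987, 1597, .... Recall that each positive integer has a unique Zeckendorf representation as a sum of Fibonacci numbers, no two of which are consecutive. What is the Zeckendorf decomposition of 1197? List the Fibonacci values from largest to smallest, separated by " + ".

987 ≤ 1197 < 1597, so take 987; remainder 210
144 ≤ 210 < 233, so take 144; remainder 66
55 ≤ 66 < 89, so take 55; remainder 11
8 ≤ 11 < 13, so take 8; remainder 3
3 ≤ 3 < 5, so take 3; remainder 0
So 1197 = 987 + 144 + 55 + 8 + 3, with no two terms consecutive in the sequence.

987 + 144 + 55 + 8 + 3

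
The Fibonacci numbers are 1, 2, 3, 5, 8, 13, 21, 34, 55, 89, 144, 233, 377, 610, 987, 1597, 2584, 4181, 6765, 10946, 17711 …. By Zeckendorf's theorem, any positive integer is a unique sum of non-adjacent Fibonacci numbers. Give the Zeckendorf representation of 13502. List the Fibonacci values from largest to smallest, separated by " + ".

10946 + 1597 + 610 + 233 + 89 + 21 + 5 + 1

Repeatedly subtract the largest Fibonacci number that fits:
10946 ≤ 13502 < 17711, so take 10946; remainder 2556
1597 ≤ 2556 < 2584, so take 1597; remainder 959
610 ≤ 959 < 987, so take 610; remainder 349
233 ≤ 349 < 377, so take 233; remainder 116
89 ≤ 116 < 144, so take 89; remainder 27
21 ≤ 27 < 34, so take 21; remainder 6
5 ≤ 6 < 8, so take 5; remainder 1
1 ≤ 1 < 2, so take 1; remainder 0
So 13502 = 10946 + 1597 + 610 + 233 + 89 + 21 + 5 + 1, with no two terms consecutive in the sequence.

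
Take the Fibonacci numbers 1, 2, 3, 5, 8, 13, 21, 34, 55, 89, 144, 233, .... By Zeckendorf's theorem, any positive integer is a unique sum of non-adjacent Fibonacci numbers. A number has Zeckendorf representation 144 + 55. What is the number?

199

144 + 55 = 199.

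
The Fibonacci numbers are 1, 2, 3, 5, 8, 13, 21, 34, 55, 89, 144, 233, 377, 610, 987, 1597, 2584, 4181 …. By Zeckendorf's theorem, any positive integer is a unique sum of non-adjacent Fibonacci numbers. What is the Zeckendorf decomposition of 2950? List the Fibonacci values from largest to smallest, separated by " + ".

2584 + 233 + 89 + 34 + 8 + 2

Greedy algorithm:
2950 − 2584 = 366
366 − 233 = 133
133 − 89 = 44
44 − 34 = 10
10 − 8 = 2
2 − 2 = 0
So 2950 = 2584 + 233 + 89 + 34 + 8 + 2, with no two terms consecutive in the sequence.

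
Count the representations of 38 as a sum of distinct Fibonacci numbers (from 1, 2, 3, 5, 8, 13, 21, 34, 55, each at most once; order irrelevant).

3

38 = 34+3+1 = 21+13+3+1 = 21+8+5+3+1 — 3 representations.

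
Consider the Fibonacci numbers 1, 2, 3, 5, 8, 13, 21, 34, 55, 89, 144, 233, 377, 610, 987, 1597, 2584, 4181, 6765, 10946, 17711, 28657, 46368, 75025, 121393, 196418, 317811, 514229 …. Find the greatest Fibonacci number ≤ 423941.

317811 ≤ 423941 < 514229, so the largest Fibonacci number not exceeding 423941 is 317811.

317811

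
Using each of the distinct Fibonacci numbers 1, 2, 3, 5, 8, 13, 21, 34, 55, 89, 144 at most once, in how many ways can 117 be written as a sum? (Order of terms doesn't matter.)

Each representation comes from the Zeckendorf form by replacing some F_k with F_{k−1} + F_{k−2} where possible.
117 = 89+21+5+2 = 89+13+8+5+2 = 55+34+21+5+2 = … (1 more), for 4 in all.

4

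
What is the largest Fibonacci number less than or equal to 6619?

4181 ≤ 6619 < 6765, so the largest Fibonacci number not exceeding 6619 is 4181.

4181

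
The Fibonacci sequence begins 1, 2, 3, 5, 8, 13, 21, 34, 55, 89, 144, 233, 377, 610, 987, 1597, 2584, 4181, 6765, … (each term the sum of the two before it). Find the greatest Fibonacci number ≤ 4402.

4181

4181 ≤ 4402 < 6765, so the largest Fibonacci number not exceeding 4402 is 4181.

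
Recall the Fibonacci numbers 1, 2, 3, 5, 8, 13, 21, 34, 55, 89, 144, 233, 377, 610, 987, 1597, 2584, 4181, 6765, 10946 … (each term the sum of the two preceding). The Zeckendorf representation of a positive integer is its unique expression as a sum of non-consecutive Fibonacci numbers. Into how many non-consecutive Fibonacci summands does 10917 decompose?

Greedily peel off the largest Fibonacci term at each step:
largest Fibonacci ≤ 10917 is 6765; 10917 − 6765 = 4152
largest Fibonacci ≤ 4152 is 2584; 4152 − 2584 = 1568
largest Fibonacci ≤ 1568 is 987; 1568 − 987 = 581
largest Fibonacci ≤ 581 is 377; 581 − 377 = 204
largest Fibonacci ≤ 204 is 144; 204 − 144 = 60
largest Fibonacci ≤ 60 is 55; 60 − 55 = 5
largest Fibonacci ≤ 5 is 5; 5 − 5 = 0
10917 = 6765 + 2584 + 987 + 377 + 144 + 55 + 5, which has 7 terms.

7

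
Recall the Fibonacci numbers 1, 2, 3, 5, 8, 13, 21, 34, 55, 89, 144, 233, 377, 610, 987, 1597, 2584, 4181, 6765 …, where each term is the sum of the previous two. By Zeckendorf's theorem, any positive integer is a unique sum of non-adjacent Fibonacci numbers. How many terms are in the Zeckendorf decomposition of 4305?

4181 ≤ 4305 < 6765, so take 4181; remainder 124
89 ≤ 124 < 144, so take 89; remainder 35
34 ≤ 35 < 55, so take 34; remainder 1
1 ≤ 1 < 2, so take 1; remainder 0
4305 = 4181 + 89 + 34 + 1, which has 4 terms.

4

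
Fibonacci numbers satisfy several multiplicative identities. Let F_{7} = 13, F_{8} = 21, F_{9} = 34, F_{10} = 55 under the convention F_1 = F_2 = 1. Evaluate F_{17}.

By the addition formula F_{m+n} = F_m F_{n+1} + F_{m−1} F_n with m=10, n=7: F_{17} = 55·21 + 34·13 = 1155 + 442 = 1597.

1597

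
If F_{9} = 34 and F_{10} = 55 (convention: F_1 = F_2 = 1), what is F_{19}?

By F_{2k+1} = F_k² + F_{k+1}²: F_{19} = 34² + 55² = 1156 + 3025 = 4181.

4181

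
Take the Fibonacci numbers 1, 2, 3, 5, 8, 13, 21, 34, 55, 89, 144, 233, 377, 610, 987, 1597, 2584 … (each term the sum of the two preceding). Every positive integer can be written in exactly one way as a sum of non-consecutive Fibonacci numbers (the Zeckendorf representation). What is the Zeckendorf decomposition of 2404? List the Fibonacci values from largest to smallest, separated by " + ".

1597 + 610 + 144 + 34 + 13 + 5 + 1

Greedily peel off the largest Fibonacci term at each step:
2404 − 1597 = 807
807 − 610 = 197
197 − 144 = 53
53 − 34 = 19
19 − 13 = 6
6 − 5 = 1
1 − 1 = 0
So 2404 = 1597 + 610 + 144 + 34 + 13 + 5 + 1, with no two terms consecutive in the sequence.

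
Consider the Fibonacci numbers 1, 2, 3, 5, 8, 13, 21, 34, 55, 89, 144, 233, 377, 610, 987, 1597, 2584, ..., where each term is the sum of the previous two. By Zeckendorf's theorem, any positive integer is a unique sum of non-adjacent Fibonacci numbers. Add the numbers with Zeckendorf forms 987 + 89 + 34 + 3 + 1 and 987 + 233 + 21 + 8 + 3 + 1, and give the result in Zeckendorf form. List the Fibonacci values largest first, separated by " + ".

1597 + 610 + 144 + 13 + 3

The two numbers are 1114 and 1253, so their sum is 2367.
Repeatedly subtract the largest Fibonacci number that fits:
1597 ≤ 2367 < 2584, so take 1597; remainder 770
610 ≤ 770 < 987, so take 610; remainder 160
144 ≤ 160 < 233, so take 144; remainder 16
13 ≤ 16 < 21, so take 13; remainder 3
3 ≤ 3 < 5, so take 3; remainder 0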